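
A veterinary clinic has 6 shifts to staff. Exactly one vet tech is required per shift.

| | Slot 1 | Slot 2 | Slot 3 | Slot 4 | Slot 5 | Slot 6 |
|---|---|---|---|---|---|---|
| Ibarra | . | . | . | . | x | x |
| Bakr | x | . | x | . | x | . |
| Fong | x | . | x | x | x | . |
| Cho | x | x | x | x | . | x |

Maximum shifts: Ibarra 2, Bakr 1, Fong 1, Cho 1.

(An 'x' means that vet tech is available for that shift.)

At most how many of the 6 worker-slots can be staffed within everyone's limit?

5

Total capacity across all vet techs is 2+1+1+1 = 5, and 6 slots are needed, so at most 5 can be filled.
An assignment achieving 5: Slot 1→Bakr, Slot 2→Cho, Slot 4→Fong, Slot 5→Ibarra, Slot 6→Ibarra.
Loads: Ibarra 2/2, Bakr 1/1, Fong 1/1, Cho 1/1.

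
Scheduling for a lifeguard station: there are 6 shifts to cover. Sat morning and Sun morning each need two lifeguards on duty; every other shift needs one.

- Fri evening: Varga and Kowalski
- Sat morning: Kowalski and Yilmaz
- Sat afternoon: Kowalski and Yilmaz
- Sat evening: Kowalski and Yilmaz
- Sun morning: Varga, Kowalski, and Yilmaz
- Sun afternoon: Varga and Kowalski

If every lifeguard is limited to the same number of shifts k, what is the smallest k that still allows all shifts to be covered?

With 3 lifeguards and 8 worker-slots to fill, someone must work at least ⌈8/3⌉ = 3 shifts, so k ≥ 3.
k = 3 works: Fri evening→Varga, Sat morning→Kowalski+Yilmaz, Sat afternoon→Kowalski, Sat evening→Kowalski, Sun morning→Varga+Yilmaz, Sun afternoon→Varga.
Loads: Varga 3, Kowalski 3, Yilmaz 2 — all ≤ 3.

3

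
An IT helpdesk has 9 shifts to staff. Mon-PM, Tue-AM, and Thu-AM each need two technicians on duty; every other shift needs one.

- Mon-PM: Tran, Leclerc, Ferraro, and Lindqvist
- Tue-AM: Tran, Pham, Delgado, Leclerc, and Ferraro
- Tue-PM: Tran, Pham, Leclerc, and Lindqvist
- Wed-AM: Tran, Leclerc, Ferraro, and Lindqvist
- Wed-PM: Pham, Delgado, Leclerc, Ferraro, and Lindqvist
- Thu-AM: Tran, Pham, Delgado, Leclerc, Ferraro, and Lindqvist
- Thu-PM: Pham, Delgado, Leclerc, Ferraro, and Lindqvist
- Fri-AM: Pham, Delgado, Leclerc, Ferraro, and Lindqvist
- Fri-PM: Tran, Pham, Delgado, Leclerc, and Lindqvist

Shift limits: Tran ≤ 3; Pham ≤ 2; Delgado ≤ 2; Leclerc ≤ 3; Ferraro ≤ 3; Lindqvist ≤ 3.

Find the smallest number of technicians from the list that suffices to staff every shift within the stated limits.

4

12 slots to fill and no one can take more than 3, so at least ⌈12/3⌉ = 4 technicians are needed.
Tran, Leclerc, Ferraro, and Lindqvist alone can cover everything: Mon-PM→Ferraro+Lindqvist, Tue-AM→Tran+Leclerc, Tue-PM→Tran, Wed-AM→Lindqvist, Wed-PM→Leclerc, Thu-AM→Ferraro+Lindqvist, Thu-PM→Leclerc, Fri-AM→Ferraro, Fri-PM→Tran.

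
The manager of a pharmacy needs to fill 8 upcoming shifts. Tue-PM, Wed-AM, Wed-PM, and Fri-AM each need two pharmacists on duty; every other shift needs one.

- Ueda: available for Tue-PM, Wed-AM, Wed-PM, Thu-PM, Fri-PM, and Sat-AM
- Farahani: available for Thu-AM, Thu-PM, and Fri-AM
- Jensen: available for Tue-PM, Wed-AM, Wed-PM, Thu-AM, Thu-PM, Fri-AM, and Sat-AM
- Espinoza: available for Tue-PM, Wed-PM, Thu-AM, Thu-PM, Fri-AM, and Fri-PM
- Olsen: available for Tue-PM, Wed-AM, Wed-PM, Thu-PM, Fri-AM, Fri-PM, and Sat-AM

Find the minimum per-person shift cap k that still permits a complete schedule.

3

With 5 pharmacists and 12 worker-slots to fill, someone must work at least ⌈12/5⌉ = 3 shifts, so k ≥ 3.
k = 3 works: Tue-PM→Jensen+Espinoza, Wed-AM→Ueda+Jensen, Wed-PM→Jensen+Espinoza, Thu-AM→Farahani, Thu-PM→Farahani, Fri-AM→Farahani+Espinoza, Fri-PM→Ueda, Sat-AM→Ueda.
Loads: Ueda 3, Farahani 3, Jensen 3, Espinoza 3, Olsen 0 — all ≤ 3.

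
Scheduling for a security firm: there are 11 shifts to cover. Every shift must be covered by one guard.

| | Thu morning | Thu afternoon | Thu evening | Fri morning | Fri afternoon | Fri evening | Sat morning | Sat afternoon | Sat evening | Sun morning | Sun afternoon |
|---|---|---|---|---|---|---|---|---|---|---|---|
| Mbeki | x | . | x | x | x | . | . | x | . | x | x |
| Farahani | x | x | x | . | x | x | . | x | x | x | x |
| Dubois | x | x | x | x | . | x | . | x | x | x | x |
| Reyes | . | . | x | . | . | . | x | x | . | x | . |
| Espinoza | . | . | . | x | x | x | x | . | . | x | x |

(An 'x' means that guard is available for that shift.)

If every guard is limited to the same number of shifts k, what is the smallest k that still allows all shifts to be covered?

3

With 5 guards and 11 worker-slots to fill, someone must work at least ⌈11/5⌉ = 3 shifts, so k ≥ 3.
k = 3 works: Thu morning→Mbeki, Thu afternoon→Farahani, Thu evening→Dubois, Fri morning→Mbeki, Fri afternoon→Mbeki, Fri evening→Farahani, Sat morning→Reyes, Sat afternoon→Dubois, Sat evening→Farahani, Sun morning→Reyes, Sun afternoon→Dubois.
Loads: Mbeki 3, Farahani 3, Dubois 3, Reyes 2, Espinoza 0 — all ≤ 3.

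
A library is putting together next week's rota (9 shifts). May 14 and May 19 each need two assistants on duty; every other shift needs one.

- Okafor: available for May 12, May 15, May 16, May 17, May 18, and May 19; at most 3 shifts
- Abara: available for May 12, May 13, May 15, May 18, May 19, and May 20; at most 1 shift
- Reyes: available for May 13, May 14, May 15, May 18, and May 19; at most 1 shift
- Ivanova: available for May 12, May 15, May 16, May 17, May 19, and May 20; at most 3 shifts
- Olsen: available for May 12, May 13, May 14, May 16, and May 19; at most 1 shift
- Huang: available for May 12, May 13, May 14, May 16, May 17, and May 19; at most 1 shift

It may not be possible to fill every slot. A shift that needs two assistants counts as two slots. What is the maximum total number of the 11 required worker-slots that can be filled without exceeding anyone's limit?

Total capacity across all assistants is 3+1+1+3+1+1 = 10, and 11 slots are needed, so at most 10 can be filled.
An assignment achieving 10: May 12→Ivanova, May 13→Huang, May 14→Reyes+Olsen, May 15→Okafor, May 16→Ivanova, May 17→Okafor, May 18→Okafor, May 19→Ivanova, May 20→Abara.
Loads: Okafor 3/3, Abara 1/1, Reyes 1/1, Ivanova 3/3, Olsen 1/1, Huang 1/1.

10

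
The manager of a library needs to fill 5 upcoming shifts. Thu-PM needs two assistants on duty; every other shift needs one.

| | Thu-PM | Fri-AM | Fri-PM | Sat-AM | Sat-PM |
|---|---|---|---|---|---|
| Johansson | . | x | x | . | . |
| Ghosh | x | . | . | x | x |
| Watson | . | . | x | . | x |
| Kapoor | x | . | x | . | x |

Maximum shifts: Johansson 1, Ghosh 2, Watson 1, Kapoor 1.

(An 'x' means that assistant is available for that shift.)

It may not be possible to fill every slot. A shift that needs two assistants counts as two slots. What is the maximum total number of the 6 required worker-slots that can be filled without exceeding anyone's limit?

Total capacity across all assistants is 1+2+1+1 = 5, and 6 slots are needed, so at most 5 can be filled.
An assignment achieving 5: Thu-PM→Ghosh+Kapoor, Fri-AM→Johansson, Fri-PM→Watson, Sat-AM→Ghosh.
Loads: Johansson 1/1, Ghosh 2/2, Watson 1/1, Kapoor 1/1.

5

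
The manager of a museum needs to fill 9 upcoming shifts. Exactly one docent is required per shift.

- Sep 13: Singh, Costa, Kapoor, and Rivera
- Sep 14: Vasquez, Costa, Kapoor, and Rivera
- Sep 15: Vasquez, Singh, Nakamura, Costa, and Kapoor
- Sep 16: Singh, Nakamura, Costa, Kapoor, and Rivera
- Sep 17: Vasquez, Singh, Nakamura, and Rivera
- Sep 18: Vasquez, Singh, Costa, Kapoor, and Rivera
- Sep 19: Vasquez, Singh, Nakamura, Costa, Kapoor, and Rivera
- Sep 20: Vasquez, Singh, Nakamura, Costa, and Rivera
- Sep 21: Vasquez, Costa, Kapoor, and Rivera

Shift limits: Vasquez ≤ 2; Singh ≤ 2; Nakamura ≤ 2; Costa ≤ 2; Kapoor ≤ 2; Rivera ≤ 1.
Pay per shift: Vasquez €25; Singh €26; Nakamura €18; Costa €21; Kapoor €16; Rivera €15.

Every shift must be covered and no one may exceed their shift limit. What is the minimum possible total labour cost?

Picking the cheapest available docent for each shift independently would cost €136, but that ignores the shift limits.
An optimal schedule: Sep 13→Rivera, Sep 14→Kapoor, Sep 15→Nakamura, Sep 16→Costa, Sep 17→Nakamura, Sep 18→Costa, Sep 19→Vasquez, Sep 20→Vasquez, Sep 21→Kapoor.
Total: 15 + 16 + 18 + 21 + 18 + 21 + 25 + 25 + 16 = €175.

€175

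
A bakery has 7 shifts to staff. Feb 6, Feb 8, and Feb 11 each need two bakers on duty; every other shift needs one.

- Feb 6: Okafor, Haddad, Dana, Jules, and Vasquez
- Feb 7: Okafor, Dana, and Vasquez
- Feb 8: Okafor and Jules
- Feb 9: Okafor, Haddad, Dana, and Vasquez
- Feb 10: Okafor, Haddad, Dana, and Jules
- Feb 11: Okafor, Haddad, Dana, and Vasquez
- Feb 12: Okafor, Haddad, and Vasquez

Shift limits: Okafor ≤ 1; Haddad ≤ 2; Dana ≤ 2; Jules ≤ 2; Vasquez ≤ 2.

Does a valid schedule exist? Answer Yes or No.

Total capacity is 1+2+2+2+2 = 9 but 10 worker-slots are needed — infeasible.

No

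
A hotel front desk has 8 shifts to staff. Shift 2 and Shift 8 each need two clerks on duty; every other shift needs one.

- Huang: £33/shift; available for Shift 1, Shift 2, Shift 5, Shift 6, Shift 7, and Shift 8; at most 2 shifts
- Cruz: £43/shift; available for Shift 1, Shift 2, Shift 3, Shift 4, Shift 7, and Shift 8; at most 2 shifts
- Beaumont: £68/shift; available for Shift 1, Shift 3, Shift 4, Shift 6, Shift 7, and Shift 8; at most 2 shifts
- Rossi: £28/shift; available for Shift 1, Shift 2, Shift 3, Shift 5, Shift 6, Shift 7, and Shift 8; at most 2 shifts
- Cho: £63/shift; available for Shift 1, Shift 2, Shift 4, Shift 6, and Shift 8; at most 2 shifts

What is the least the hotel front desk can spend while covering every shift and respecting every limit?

Picking the cheapest available clerk for each shift independently would cost £305, but that ignores the shift limits.
An optimal schedule: Shift 1→Beaumont, Shift 2→Rossi+Cho, Shift 3→Cruz, Shift 4→Cruz, Shift 5→Huang, Shift 6→Huang, Shift 7→Beaumont, Shift 8→Rossi+Cho.
Total: 68 + 28 + 63 + 43 + 43 + 33 + 33 + 68 + 28 + 63 = £470.

£470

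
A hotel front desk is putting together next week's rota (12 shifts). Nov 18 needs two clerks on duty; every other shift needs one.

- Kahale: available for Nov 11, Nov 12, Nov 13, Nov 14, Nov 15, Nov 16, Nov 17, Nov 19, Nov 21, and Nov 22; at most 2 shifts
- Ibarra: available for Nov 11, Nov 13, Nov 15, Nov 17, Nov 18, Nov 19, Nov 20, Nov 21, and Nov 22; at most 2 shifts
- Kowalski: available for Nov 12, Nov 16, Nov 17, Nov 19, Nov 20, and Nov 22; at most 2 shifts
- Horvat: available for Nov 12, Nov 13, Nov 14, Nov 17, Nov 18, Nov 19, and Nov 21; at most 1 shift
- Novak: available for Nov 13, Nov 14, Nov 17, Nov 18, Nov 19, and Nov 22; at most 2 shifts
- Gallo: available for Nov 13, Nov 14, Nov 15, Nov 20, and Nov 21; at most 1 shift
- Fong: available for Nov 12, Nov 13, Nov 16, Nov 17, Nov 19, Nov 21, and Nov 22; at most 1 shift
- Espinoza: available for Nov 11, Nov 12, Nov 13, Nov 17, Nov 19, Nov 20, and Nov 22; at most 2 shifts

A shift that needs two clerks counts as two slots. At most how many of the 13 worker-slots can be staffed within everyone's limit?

Total capacity across all clerks is 2+2+2+1+2+1+1+2 = 13, and 13 slots are needed, so at most 13 can be filled.
An assignment achieving 13: Nov 11→Kahale, Nov 12→Kowalski, Nov 13→Fong, Nov 14→Novak, Nov 15→Kahale, Nov 16→Kowalski, Nov 17→Espinoza, Nov 18→Ibarra+Horvat, Nov 19→Espinoza, Nov 20→Ibarra, Nov 21→Gallo, Nov 22→Novak.
Loads: Kahale 2/2, Ibarra 2/2, Kowalski 2/2, Horvat 1/1, Novak 2/2, Gallo 1/1, Fong 1/1, Espinoza 2/2.

13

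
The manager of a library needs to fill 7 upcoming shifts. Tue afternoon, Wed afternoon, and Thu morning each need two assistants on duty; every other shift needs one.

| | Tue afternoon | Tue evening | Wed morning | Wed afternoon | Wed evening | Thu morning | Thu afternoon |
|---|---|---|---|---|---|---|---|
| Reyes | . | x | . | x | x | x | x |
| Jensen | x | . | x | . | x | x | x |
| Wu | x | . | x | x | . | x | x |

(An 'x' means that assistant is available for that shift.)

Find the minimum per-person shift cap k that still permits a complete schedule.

With 3 assistants and 10 worker-slots to fill, someone must work at least ⌈10/3⌉ = 4 shifts, so k ≥ 4.
k = 4 works: Tue afternoon→Jensen+Wu, Tue evening→Reyes, Wed morning→Jensen, Wed afternoon→Reyes+Wu, Wed evening→Reyes, Thu morning→Reyes+Jensen, Thu afternoon→Jensen.
Loads: Reyes 4, Jensen 4, Wu 2 — all ≤ 4.

4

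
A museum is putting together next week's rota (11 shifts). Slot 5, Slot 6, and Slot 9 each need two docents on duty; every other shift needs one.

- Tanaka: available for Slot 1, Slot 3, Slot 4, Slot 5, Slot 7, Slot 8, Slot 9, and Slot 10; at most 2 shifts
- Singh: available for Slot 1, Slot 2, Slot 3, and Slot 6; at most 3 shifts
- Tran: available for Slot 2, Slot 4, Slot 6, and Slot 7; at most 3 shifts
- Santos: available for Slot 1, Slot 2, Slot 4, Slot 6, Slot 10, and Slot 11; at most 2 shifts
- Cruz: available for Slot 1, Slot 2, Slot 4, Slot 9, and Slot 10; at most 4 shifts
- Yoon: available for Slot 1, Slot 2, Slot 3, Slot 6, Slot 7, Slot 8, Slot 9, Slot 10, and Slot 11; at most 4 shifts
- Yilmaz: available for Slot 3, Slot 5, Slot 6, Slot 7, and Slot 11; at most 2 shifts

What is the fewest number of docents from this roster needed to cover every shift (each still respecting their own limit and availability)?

14 slots to fill and no one can take more than 4, so at least ⌈14/4⌉ = 4 docents are needed.
No set of 4 docents can cover every shift (each such set leaves at least one shift with no one available or exceeds a cap).
Tanaka, Singh, Tran, Yoon, and Yilmaz alone can cover everything: Slot 1→Singh, Slot 2→Singh, Slot 3→Singh, Slot 4→Tran, Slot 5→Tanaka+Yilmaz, Slot 6→Tran+Yilmaz, Slot 7→Tran, Slot 8→Yoon, Slot 9→Tanaka+Yoon, Slot 10→Yoon, Slot 11→Yoon.

5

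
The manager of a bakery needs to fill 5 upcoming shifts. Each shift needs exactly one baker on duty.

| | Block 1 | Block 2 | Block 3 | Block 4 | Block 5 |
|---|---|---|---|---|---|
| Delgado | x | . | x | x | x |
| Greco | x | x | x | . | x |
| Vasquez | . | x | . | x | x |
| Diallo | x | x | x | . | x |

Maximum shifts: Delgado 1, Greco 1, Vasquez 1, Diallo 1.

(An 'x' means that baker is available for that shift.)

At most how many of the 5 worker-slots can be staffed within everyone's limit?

Total capacity across all bakers is 1+1+1+1 = 4, and 5 slots are needed, so at most 4 can be filled.
An assignment achieving 4: Block 1→Greco, Block 2→Vasquez, Block 3→Diallo, Block 4→Delgado.
Loads: Delgado 1/1, Greco 1/1, Vasquez 1/1, Diallo 1/1.

4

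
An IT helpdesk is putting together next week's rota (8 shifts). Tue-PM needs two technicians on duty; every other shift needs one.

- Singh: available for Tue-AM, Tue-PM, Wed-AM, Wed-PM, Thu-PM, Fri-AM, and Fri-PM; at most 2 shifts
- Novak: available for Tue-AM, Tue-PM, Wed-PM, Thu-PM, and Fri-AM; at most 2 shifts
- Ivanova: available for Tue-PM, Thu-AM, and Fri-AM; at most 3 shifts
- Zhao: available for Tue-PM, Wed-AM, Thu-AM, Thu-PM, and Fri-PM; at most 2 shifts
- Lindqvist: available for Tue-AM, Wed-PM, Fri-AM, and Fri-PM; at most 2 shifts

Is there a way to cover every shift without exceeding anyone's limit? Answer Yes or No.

One valid schedule: Tue-AM→Singh, Tue-PM→Ivanova+Zhao, Wed-AM→Singh, Wed-PM→Novak, Thu-AM→Ivanova, Thu-PM→Novak, Fri-AM→Ivanova, Fri-PM→Zhao.
Loads: Singh 2/2, Novak 2/2, Ivanova 3/3, Zhao 2/2, Lindqvist 0/2 — all within limits.

Yes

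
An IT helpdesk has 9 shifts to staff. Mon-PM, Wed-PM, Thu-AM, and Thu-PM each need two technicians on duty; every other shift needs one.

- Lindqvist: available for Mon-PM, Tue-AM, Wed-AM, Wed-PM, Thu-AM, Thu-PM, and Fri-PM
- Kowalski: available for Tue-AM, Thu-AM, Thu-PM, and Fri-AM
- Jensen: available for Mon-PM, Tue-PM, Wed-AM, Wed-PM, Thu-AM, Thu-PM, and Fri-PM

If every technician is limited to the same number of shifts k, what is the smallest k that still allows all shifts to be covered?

With 3 technicians and 13 worker-slots to fill, someone must work at least ⌈13/3⌉ = 5 shifts, so k ≥ 5.
k = 5 works: Mon-PM→Lindqvist+Jensen, Tue-AM→Lindqvist, Tue-PM→Jensen, Wed-AM→Lindqvist, Wed-PM→Lindqvist+Jensen, Thu-AM→Kowalski+Jensen, Thu-PM→Kowalski+Jensen, Fri-AM→Kowalski, Fri-PM→Lindqvist.
Loads: Lindqvist 5, Kowalski 3, Jensen 5 — all ≤ 5.

5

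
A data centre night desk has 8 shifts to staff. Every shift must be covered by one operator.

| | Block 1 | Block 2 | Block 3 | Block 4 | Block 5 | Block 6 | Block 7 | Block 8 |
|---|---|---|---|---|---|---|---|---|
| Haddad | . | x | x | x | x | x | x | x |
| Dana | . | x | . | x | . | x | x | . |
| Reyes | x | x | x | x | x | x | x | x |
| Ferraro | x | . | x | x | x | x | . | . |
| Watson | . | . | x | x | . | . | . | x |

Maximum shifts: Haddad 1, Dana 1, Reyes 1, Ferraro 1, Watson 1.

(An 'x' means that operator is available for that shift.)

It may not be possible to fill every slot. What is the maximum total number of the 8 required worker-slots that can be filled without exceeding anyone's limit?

Total capacity across all operators is 1+1+1+1+1 = 5, and 8 slots are needed, so at most 5 can be filled.
An assignment achieving 5: Block 1→Reyes, Block 2→Haddad, Block 5→Ferraro, Block 7→Dana, Block 8→Watson.
Loads: Haddad 1/1, Dana 1/1, Reyes 1/1, Ferraro 1/1, Watson 1/1.

5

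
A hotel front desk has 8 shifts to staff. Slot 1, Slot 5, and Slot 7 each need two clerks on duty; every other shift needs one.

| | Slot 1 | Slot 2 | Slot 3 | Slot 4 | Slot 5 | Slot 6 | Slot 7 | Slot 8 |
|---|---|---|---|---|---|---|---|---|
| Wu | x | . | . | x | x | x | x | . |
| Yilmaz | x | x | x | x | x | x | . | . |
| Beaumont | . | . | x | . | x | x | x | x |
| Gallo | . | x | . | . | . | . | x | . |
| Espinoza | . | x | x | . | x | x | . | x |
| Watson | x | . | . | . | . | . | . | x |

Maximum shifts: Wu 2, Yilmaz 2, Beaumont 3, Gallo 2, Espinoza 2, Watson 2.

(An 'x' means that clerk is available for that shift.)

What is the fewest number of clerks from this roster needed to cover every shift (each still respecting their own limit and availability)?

11 slots to fill and no one can take more than 3, so at least ⌈11/3⌉ = 4 clerks are needed.
Any 4 clerks together have capacity at most 3+2+2+2 = 9 < 11 slots, so 4 can never suffice.
Wu, Yilmaz, Beaumont, Gallo, and Espinoza alone can cover everything: Slot 1→Wu+Yilmaz, Slot 2→Gallo, Slot 3→Yilmaz, Slot 4→Wu, Slot 5→Beaumont+Espinoza, Slot 6→Espinoza, Slot 7→Beaumont+Gallo, Slot 8→Beaumont.

5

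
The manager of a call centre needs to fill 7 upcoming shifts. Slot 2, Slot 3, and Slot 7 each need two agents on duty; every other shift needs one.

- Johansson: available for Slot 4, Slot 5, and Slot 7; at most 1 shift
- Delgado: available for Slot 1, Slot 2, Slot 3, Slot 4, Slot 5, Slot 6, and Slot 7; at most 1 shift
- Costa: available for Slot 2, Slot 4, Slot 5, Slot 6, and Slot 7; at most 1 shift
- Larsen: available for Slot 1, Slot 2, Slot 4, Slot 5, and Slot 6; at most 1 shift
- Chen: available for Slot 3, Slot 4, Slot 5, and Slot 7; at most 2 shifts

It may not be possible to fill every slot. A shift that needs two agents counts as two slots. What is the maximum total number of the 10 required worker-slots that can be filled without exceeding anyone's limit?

Total capacity across all agents is 1+1+1+1+2 = 6, and 10 slots are needed, so at most 6 can be filled.
An assignment achieving 6: Slot 1→Delgado, Slot 2→Costa+Larsen, Slot 3→Chen, Slot 7→Johansson+Chen.
Loads: Johansson 1/1, Delgado 1/1, Costa 1/1, Larsen 1/1, Chen 2/2.

6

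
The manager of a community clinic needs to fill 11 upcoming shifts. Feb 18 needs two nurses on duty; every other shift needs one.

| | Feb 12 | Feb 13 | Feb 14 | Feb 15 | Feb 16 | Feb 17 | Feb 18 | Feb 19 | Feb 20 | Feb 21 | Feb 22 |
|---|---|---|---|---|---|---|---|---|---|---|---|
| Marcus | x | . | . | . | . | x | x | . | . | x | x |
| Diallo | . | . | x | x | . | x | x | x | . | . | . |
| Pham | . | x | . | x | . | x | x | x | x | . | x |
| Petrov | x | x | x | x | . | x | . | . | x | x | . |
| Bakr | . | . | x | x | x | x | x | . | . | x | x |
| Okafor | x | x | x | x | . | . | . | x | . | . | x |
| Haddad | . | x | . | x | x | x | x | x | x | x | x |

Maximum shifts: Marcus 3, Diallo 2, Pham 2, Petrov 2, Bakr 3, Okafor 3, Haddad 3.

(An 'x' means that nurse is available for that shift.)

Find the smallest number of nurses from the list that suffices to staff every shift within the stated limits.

4

12 slots to fill and no one can take more than 3, so at least ⌈12/3⌉ = 4 nurses are needed.
Marcus, Bakr, Okafor, and Haddad alone can cover everything: Feb 12→Marcus, Feb 13→Okafor, Feb 14→Bakr, Feb 15→Bakr, Feb 16→Bakr, Feb 17→Marcus, Feb 18→Marcus+Haddad, Feb 19→Okafor, Feb 20→Haddad, Feb 21→Haddad, Feb 22→Okafor.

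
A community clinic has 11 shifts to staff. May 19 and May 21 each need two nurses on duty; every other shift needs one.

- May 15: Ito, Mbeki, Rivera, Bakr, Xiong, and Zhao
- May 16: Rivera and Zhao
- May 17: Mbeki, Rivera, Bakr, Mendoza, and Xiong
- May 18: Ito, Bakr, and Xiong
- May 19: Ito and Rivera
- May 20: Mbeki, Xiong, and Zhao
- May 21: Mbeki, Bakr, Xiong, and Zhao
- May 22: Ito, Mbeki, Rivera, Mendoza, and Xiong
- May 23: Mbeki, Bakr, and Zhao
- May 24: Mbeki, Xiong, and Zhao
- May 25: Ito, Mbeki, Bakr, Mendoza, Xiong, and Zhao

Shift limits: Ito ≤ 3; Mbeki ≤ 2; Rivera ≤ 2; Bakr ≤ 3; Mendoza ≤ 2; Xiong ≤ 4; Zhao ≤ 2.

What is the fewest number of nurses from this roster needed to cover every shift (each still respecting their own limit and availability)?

13 slots to fill and no one can take more than 4, so at least ⌈13/4⌉ = 4 nurses are needed.
Any 4 nurses together have capacity at most 4+3+3+2 = 12 < 13 slots, so 4 can never suffice.
Ito, Mbeki, Rivera, Bakr, and Xiong alone can cover everything: May 15→Xiong, May 16→Rivera, May 17→Bakr, May 18→Ito, May 19→Ito+Rivera, May 20→Mbeki, May 21→Bakr+Xiong, May 22→Ito, May 23→Mbeki, May 24→Xiong, May 25→Bakr.

5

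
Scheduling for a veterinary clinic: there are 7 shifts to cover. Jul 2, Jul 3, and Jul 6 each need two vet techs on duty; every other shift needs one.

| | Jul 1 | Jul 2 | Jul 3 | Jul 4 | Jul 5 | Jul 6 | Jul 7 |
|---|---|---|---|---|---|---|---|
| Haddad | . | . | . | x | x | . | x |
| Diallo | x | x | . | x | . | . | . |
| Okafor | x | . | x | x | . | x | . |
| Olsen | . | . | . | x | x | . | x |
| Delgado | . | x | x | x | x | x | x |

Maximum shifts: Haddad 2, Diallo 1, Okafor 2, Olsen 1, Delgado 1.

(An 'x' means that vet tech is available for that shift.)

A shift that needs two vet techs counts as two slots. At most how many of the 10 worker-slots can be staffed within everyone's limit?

7

Total capacity across all vet techs is 2+1+2+1+1 = 7, and 10 slots are needed, so at most 7 can be filled.
An assignment achieving 7: Jul 1→Diallo, Jul 2→Delgado, Jul 3→Okafor, Jul 4→Olsen, Jul 5→Haddad, Jul 6→Okafor, Jul 7→Haddad.
Loads: Haddad 2/2, Diallo 1/1, Okafor 2/2, Olsen 1/1, Delgado 1/1.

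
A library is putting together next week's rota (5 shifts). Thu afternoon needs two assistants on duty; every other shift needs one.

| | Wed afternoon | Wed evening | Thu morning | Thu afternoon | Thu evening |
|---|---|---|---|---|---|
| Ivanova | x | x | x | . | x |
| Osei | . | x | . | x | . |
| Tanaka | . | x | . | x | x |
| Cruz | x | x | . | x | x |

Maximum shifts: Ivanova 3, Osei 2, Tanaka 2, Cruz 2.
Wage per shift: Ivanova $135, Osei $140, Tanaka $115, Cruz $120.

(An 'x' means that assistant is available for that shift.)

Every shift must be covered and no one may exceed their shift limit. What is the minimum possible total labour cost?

Thu morning can only be covered by Ivanova, so that assignment is forced.
Picking the cheapest available assistant for each shift independently would cost $720, but that ignores the shift limits.
An optimal schedule: Wed afternoon→Cruz, Wed evening→Ivanova, Thu morning→Ivanova, Thu afternoon→Tanaka+Cruz, Thu evening→Tanaka.
Total: 120 + 135 + 135 + 115 + 120 + 115 = $740.

$740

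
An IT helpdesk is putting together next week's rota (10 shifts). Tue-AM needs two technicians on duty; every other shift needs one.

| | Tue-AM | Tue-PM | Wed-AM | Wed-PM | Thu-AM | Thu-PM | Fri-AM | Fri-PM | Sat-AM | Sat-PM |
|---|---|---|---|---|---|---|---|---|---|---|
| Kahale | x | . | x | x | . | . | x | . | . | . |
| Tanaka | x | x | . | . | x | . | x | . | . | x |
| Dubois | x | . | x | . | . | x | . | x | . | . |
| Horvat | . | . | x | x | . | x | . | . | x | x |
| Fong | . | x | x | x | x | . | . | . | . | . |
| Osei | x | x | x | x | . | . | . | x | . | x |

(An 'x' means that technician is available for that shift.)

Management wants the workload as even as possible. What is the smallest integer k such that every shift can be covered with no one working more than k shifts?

With 6 technicians and 11 worker-slots to fill, someone must work at least ⌈11/6⌉ = 2 shifts, so k ≥ 2.
k = 2 works: Tue-AM→Kahale+Osei, Tue-PM→Tanaka, Wed-AM→Fong, Wed-PM→Fong, Thu-AM→Tanaka, Thu-PM→Dubois, Fri-AM→Kahale, Fri-PM→Dubois, Sat-AM→Horvat, Sat-PM→Horvat.
Loads: Kahale 2, Tanaka 2, Dubois 2, Horvat 2, Fong 2, Osei 1 — all ≤ 2.

2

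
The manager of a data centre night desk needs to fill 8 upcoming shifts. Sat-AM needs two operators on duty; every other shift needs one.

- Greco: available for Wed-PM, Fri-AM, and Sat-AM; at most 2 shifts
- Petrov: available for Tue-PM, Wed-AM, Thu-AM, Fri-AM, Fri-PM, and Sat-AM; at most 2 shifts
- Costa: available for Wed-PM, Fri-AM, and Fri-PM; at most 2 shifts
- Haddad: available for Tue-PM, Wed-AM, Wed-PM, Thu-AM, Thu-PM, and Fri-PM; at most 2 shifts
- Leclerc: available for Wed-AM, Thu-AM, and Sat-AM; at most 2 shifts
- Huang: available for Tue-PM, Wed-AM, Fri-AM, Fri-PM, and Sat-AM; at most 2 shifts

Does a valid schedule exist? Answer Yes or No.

Yes

Thu-PM can only be covered by Haddad, so that assignment is forced.
One valid schedule: Tue-PM→Petrov, Wed-AM→Haddad, Wed-PM→Greco, Thu-AM→Petrov, Thu-PM→Haddad, Fri-AM→Greco, Fri-PM→Costa, Sat-AM→Leclerc+Huang.
Loads: Greco 2/2, Petrov 2/2, Costa 1/2, Haddad 2/2, Leclerc 1/2, Huang 1/2 — all within limits.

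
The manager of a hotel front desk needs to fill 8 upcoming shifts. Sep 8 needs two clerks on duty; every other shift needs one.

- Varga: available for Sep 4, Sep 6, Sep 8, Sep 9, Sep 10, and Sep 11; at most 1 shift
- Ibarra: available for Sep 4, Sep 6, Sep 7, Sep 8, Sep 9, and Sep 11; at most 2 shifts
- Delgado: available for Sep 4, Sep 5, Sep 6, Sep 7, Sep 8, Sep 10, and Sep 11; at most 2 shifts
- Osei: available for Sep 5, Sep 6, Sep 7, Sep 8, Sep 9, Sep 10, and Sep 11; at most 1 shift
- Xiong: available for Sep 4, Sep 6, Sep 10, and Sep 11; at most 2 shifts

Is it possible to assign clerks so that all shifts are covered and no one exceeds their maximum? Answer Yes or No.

Total capacity is 1+2+2+1+2 = 8 but 9 worker-slots are needed — infeasible.

No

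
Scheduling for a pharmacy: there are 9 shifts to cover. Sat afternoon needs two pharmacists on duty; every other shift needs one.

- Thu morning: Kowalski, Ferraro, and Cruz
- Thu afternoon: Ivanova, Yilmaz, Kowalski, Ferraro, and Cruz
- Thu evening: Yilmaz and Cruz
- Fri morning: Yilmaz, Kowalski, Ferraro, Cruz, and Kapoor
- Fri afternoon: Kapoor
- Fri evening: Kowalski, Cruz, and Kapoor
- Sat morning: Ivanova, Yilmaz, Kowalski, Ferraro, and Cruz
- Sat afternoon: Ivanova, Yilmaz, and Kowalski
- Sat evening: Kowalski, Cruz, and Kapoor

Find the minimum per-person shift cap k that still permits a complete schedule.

With 6 pharmacists and 10 worker-slots to fill, someone must work at least ⌈10/6⌉ = 2 shifts, so k ≥ 2.
k = 2 works: Thu morning→Kowalski, Thu afternoon→Ivanova, Thu evening→Yilmaz, Fri morning→Ferraro, Fri afternoon→Kapoor, Fri evening→Kowalski, Sat morning→Ferraro, Sat afternoon→Ivanova+Yilmaz, Sat evening→Cruz.
Loads: Ivanova 2, Yilmaz 2, Kowalski 2, Ferraro 2, Cruz 1, Kapoor 1 — all ≤ 2.

2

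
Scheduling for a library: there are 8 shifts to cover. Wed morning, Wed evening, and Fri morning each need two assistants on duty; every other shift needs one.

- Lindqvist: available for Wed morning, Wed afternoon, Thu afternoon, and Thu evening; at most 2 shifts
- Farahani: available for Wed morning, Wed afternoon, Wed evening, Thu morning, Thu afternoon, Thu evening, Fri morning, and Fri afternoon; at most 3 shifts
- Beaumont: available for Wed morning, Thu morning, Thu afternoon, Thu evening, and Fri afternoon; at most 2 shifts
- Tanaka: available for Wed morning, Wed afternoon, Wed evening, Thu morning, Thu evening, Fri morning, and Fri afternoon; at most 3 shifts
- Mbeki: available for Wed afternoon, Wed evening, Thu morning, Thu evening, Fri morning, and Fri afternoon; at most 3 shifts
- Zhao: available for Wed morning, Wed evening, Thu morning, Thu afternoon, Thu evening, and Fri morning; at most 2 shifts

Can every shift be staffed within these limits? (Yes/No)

One valid schedule: Wed morning→Beaumont+Tanaka, Wed afternoon→Lindqvist, Wed evening→Farahani+Tanaka, Thu morning→Farahani, Thu afternoon→Lindqvist, Thu evening→Beaumont, Fri morning→Tanaka+Mbeki, Fri afternoon→Farahani.
Loads: Lindqvist 2/2, Farahani 3/3, Beaumont 2/2, Tanaka 3/3, Mbeki 1/3, Zhao 0/2 — all within limits.

Yes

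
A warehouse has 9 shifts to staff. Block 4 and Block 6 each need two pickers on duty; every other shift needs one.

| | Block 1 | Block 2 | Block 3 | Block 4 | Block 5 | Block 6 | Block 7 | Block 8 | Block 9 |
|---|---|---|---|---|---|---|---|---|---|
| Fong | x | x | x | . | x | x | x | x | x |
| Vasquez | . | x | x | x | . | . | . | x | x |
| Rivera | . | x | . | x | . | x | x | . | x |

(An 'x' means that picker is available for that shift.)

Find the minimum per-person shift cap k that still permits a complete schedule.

With 3 pickers and 11 worker-slots to fill, someone must work at least ⌈11/3⌉ = 4 shifts, so k ≥ 4.
k = 4 works: Block 1→Fong, Block 2→Vasquez, Block 3→Fong, Block 4→Vasquez+Rivera, Block 5→Fong, Block 6→Fong+Rivera, Block 7→Rivera, Block 8→Vasquez, Block 9→Vasquez.
Loads: Fong 4, Vasquez 4, Rivera 3 — all ≤ 4.

4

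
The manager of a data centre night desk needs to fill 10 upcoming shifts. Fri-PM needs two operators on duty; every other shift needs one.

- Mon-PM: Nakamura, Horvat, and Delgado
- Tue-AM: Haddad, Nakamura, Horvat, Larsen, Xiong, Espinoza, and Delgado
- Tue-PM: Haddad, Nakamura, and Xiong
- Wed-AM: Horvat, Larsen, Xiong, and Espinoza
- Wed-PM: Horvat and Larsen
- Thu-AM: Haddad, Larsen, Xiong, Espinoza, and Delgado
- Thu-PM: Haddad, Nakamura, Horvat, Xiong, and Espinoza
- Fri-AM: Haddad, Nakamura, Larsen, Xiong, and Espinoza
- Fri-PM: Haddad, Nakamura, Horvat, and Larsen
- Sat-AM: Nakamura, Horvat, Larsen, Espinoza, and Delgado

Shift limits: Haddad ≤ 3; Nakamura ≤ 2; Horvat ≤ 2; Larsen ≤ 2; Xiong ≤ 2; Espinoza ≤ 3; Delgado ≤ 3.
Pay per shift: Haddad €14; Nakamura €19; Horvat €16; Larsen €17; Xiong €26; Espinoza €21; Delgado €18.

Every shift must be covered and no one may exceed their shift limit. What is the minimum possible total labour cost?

Picking the cheapest available operator for each shift independently would cost €164, but that ignores the shift limits.
An optimal schedule: Mon-PM→Horvat, Tue-AM→Delgado, Tue-PM→Haddad, Wed-AM→Larsen, Wed-PM→Horvat, Thu-AM→Delgado, Thu-PM→Haddad, Fri-AM→Haddad, Fri-PM→Larsen+Nakamura, Sat-AM→Delgado.
Total: 16 + 18 + 14 + 17 + 16 + 18 + 14 + 14 + 17 + 19 + 18 = €181.

€181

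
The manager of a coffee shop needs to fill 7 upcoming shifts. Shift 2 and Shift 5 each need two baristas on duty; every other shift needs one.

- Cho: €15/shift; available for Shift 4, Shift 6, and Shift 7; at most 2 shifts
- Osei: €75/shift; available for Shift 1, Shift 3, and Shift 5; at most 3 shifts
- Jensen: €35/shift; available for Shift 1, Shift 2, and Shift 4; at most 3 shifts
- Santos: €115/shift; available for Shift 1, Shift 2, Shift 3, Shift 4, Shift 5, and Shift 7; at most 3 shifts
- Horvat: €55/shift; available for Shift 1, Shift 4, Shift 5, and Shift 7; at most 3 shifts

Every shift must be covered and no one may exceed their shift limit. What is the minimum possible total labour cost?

Shift 2 can only be covered by Jensen and Santos, so that assignment is forced.
Shift 6 can only be covered by Cho, so that assignment is forced.
Picking the cheapest available barista for each shift independently would cost €435, but that ignores the shift limits.
An optimal schedule: Shift 1→Jensen, Shift 2→Jensen+Santos, Shift 3→Osei, Shift 4→Jensen, Shift 5→Horvat+Osei, Shift 6→Cho, Shift 7→Cho.
Total: 35 + 35 + 115 + 75 + 35 + 55 + 75 + 15 + 15 = €455.

€455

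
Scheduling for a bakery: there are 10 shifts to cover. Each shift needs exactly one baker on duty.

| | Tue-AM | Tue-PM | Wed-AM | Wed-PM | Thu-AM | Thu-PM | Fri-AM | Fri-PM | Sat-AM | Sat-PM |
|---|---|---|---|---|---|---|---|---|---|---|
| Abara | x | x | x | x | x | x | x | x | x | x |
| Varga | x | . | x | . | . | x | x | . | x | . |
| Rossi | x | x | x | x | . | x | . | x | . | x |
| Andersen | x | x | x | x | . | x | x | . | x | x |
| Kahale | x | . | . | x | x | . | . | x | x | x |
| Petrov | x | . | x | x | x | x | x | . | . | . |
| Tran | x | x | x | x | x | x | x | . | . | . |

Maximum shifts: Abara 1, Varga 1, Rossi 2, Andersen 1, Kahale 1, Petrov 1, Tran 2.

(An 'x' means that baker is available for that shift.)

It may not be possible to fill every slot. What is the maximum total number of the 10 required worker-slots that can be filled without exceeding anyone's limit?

9

Total capacity across all bakers is 1+1+2+1+1+1+2 = 9, and 10 slots are needed, so at most 9 can be filled.
An assignment achieving 9: Tue-PM→Rossi, Wed-AM→Petrov, Wed-PM→Tran, Thu-AM→Kahale, Thu-PM→Tran, Fri-AM→Andersen, Fri-PM→Abara, Sat-AM→Varga, Sat-PM→Rossi.
Loads: Abara 1/1, Varga 1/1, Rossi 2/2, Andersen 1/1, Kahale 1/1, Petrov 1/1, Tran 2/2.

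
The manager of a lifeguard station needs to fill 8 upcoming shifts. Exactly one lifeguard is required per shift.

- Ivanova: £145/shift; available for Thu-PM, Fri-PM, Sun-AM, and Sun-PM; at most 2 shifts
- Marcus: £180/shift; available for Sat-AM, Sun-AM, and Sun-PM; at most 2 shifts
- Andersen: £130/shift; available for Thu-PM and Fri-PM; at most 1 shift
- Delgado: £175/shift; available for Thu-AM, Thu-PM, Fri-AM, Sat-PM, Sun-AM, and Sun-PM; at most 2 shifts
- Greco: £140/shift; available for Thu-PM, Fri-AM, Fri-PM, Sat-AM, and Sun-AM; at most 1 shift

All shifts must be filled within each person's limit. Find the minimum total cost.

Thu-AM can only be covered by Delgado, so that assignment is forced.
Sat-PM can only be covered by Delgado, so that assignment is forced.
Picking the cheapest available lifeguard for each shift independently would cost £1175, but that ignores the shift limits.
An optimal schedule: Thu-AM→Delgado, Thu-PM→Andersen, Fri-AM→Greco, Fri-PM→Ivanova, Sat-AM→Marcus, Sat-PM→Delgado, Sun-AM→Marcus, Sun-PM→Ivanova.
Total: 175 + 130 + 140 + 145 + 180 + 175 + 180 + 145 = £1270.

£1270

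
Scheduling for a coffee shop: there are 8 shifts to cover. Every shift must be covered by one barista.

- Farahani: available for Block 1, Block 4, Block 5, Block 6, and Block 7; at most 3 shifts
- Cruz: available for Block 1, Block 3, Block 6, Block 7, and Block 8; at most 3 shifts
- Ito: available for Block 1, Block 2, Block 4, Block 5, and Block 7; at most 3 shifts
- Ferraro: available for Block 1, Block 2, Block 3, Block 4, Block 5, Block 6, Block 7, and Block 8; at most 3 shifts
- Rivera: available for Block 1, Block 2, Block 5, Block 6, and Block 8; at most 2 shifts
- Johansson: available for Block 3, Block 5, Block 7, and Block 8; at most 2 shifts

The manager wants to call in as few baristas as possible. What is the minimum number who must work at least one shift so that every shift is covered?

3

8 slots to fill and no one can take more than 3, so at least ⌈8/3⌉ = 3 baristas are needed.
Farahani, Cruz, and Ito alone can cover everything: Block 1→Cruz, Block 2→Ito, Block 3→Cruz, Block 4→Farahani, Block 5→Farahani, Block 6→Farahani, Block 7→Ito, Block 8→Cruz.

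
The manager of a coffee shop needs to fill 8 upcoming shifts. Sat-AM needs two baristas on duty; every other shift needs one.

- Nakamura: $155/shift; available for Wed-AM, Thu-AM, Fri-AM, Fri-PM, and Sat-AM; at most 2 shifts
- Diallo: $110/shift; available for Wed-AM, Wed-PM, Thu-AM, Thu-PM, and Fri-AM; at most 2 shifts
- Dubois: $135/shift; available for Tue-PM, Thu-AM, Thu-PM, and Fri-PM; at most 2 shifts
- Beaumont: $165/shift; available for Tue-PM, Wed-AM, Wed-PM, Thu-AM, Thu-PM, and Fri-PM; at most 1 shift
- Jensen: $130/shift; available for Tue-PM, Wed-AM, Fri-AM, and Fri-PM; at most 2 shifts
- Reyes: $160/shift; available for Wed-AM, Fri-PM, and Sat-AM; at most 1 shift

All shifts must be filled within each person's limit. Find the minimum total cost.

$1220

Sat-AM can only be covered by Nakamura and Reyes, so that assignment is forced.
Picking the cheapest available barista for each shift independently would cost $1125, but that ignores the shift limits.
An optimal schedule: Tue-PM→Jensen, Wed-AM→Nakamura, Wed-PM→Diallo, Thu-AM→Dubois, Thu-PM→Diallo, Fri-AM→Jensen, Fri-PM→Dubois, Sat-AM→Nakamura+Reyes.
Total: 130 + 155 + 110 + 135 + 110 + 130 + 135 + 155 + 160 = $1220.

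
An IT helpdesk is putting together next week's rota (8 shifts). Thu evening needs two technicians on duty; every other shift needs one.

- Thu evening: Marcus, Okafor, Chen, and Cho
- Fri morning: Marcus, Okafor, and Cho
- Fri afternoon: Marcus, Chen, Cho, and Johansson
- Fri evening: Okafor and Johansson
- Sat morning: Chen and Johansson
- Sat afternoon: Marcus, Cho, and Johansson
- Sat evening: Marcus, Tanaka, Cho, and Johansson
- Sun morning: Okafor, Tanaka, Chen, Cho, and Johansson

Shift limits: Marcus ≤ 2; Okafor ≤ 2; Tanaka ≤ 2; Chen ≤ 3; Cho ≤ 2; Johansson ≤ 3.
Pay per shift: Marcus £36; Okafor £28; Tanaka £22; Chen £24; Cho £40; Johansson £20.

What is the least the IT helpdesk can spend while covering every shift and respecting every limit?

Picking the cheapest available technician for each shift independently would cost £200, but that ignores the shift limits.
An optimal schedule: Thu evening→Chen+Okafor, Fri morning→Okafor, Fri afternoon→Chen, Fri evening→Johansson, Sat morning→Johansson, Sat afternoon→Johansson, Sat evening→Tanaka, Sun morning→Tanaka.
Total: 24 + 28 + 28 + 24 + 20 + 20 + 20 + 22 + 22 = £208.

£208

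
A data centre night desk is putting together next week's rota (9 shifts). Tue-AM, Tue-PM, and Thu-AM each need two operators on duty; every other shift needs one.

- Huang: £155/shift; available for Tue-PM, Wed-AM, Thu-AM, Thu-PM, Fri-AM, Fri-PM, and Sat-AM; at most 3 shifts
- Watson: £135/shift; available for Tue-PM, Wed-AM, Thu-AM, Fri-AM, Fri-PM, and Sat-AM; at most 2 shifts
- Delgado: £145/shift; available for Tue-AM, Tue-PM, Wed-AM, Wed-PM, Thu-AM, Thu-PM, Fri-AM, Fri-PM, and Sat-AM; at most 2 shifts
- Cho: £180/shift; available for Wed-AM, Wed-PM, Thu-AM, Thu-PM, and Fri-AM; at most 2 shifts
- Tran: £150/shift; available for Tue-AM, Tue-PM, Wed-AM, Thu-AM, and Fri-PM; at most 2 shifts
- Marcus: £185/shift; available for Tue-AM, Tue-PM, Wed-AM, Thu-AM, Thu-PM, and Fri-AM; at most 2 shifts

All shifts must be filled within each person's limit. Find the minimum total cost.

£1870

Picking the cheapest available operator for each shift independently would cost £1685, but that ignores the shift limits.
An optimal schedule: Tue-AM→Delgado+Tran, Tue-PM→Tran+Huang, Wed-AM→Cho, Wed-PM→Delgado, Thu-AM→Cho+Marcus, Thu-PM→Huang, Fri-AM→Huang, Fri-PM→Watson, Sat-AM→Watson.
Total: 145 + 150 + 150 + 155 + 180 + 145 + 180 + 185 + 155 + 155 + 135 + 135 = £1870.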